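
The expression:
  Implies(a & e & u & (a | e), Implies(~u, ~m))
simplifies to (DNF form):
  True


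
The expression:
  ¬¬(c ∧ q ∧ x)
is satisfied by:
  {c: True, x: True, q: True}


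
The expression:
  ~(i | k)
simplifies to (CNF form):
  ~i & ~k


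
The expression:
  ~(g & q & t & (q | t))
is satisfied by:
  {g: False, t: False, q: False}
  {q: True, g: False, t: False}
  {t: True, g: False, q: False}
  {q: True, t: True, g: False}
  {g: True, q: False, t: False}
  {q: True, g: True, t: False}
  {t: True, g: True, q: False}


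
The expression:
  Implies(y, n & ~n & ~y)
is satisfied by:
  {y: False}


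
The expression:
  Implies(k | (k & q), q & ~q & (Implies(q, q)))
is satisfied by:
  {k: False}


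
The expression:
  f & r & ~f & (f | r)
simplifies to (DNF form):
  False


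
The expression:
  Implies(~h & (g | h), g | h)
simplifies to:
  True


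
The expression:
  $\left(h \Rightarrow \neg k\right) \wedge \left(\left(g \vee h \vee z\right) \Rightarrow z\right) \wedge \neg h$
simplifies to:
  $\neg h \wedge \left(z \vee \neg g\right)$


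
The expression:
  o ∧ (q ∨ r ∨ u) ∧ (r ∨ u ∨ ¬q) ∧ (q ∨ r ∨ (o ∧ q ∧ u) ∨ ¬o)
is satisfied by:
  {r: True, u: True, o: True, q: True}
  {r: True, u: True, o: True, q: False}
  {r: True, o: True, q: True, u: False}
  {r: True, o: True, q: False, u: False}
  {u: True, o: True, q: True, r: False}


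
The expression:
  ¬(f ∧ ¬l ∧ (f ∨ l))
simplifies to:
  l ∨ ¬f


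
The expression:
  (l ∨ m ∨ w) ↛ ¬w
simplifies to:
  w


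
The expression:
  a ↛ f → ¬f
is always true.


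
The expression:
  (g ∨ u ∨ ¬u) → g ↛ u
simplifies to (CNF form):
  g ∧ ¬u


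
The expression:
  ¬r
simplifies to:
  ¬r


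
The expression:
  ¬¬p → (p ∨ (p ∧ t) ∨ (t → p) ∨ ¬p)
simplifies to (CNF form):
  True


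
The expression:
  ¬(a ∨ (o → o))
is never true.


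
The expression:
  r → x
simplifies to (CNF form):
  x ∨ ¬r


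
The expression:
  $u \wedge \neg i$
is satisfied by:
  {u: True, i: False}


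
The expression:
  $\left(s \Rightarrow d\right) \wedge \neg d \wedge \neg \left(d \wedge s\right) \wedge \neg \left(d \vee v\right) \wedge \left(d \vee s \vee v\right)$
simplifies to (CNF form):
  $\text{False}$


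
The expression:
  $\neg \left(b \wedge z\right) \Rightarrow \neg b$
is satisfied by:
  {z: True, b: False}
  {b: False, z: False}
  {b: True, z: True}


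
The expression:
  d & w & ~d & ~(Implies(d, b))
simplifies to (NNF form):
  False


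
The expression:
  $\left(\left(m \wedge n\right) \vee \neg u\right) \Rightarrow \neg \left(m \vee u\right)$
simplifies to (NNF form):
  $\left(u \wedge \neg n\right) \vee \neg m$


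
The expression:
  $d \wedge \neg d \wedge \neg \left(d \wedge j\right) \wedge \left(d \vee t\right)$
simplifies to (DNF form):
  $\text{False}$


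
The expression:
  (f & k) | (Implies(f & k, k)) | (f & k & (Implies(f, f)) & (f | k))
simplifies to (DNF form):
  True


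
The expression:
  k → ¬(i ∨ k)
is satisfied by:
  {k: False}


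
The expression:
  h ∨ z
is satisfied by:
  {z: True, h: True}
  {z: True, h: False}
  {h: True, z: False}


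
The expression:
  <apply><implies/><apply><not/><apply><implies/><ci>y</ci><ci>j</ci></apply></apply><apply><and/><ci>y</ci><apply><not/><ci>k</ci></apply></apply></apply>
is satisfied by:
  {j: True, k: False, y: False}
  {j: False, k: False, y: False}
  {y: True, j: True, k: False}
  {y: True, j: False, k: False}
  {k: True, j: True, y: False}
  {k: True, j: False, y: False}
  {k: True, y: True, j: True}


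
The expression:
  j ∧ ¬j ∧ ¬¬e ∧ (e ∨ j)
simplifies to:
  False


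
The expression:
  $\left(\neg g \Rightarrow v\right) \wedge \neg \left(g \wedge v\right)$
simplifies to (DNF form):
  $\left(g \wedge \neg v\right) \vee \left(v \wedge \neg g\right)$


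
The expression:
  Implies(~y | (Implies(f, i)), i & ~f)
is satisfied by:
  {i: True, y: True, f: False}
  {i: True, y: False, f: False}
  {f: True, y: True, i: False}


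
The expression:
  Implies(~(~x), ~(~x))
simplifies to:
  True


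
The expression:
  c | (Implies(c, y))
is always true.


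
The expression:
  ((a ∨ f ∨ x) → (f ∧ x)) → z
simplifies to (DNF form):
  z ∨ (a ∧ ¬f) ∨ (f ∧ ¬x) ∨ (x ∧ ¬f)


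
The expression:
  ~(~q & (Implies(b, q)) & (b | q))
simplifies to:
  True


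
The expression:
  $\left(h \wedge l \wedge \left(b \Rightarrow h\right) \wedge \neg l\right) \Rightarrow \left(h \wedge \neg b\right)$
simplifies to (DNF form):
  $\text{True}$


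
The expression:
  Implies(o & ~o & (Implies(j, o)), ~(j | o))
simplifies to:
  True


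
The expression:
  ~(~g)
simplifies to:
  g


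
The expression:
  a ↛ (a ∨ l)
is never true.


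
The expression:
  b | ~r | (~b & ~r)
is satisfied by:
  {b: True, r: False}
  {r: False, b: False}
  {r: True, b: True}


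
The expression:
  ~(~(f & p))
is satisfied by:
  {p: True, f: True}


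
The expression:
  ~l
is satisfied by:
  {l: False}


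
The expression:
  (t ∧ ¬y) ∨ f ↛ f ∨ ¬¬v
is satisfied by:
  {t: True, v: True, y: False}
  {v: True, y: False, t: False}
  {t: True, v: True, y: True}
  {v: True, y: True, t: False}
  {t: True, y: False, v: False}


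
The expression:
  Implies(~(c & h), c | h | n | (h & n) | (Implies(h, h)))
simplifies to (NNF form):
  True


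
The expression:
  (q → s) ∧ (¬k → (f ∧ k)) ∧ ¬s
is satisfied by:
  {k: True, q: False, s: False}


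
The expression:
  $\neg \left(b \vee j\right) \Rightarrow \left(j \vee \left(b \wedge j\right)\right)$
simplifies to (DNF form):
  $b \vee j$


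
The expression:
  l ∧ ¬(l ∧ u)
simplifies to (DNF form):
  l ∧ ¬u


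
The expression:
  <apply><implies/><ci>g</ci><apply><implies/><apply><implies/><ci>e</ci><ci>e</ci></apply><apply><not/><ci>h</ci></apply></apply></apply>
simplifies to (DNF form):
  <apply><or/><apply><not/><ci>g</ci></apply><apply><not/><ci>h</ci></apply></apply>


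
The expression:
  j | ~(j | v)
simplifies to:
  j | ~v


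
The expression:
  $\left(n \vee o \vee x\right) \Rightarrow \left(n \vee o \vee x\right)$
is always true.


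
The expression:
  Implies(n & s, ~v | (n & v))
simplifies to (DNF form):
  True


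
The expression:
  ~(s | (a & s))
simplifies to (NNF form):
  ~s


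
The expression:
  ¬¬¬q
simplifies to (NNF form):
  ¬q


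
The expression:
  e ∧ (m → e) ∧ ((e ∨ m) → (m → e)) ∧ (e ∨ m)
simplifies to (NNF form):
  e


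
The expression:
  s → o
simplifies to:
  o ∨ ¬s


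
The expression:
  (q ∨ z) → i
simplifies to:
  i ∨ (¬q ∧ ¬z)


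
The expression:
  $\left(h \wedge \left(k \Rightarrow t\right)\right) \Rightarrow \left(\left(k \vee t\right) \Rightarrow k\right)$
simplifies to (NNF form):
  $k \vee \neg h \vee \neg t$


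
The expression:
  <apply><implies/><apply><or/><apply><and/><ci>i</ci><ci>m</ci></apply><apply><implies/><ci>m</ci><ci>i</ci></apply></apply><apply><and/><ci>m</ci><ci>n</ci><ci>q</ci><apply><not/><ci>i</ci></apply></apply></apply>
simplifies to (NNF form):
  <apply><and/><ci>m</ci><apply><not/><ci>i</ci></apply></apply>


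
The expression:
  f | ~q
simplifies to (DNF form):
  f | ~q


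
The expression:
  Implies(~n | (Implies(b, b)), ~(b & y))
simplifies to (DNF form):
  ~b | ~y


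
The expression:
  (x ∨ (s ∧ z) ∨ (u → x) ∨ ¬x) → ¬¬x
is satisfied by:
  {x: True}


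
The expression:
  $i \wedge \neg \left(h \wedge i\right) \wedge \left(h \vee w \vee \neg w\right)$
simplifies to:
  $i \wedge \neg h$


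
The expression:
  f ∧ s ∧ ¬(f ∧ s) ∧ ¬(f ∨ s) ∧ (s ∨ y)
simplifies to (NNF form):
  False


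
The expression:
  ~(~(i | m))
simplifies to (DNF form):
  i | m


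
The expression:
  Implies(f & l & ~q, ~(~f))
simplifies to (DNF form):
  True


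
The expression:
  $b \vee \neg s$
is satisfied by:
  {b: True, s: False}
  {s: False, b: False}
  {s: True, b: True}


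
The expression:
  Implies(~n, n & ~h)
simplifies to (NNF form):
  n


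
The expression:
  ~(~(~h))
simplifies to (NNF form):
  ~h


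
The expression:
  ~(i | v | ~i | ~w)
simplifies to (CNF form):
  False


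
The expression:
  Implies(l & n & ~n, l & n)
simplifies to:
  True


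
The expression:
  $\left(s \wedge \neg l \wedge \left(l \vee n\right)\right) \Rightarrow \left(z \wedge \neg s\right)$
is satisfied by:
  {l: True, s: False, n: False}
  {s: False, n: False, l: False}
  {n: True, l: True, s: False}
  {n: True, s: False, l: False}
  {l: True, s: True, n: False}
  {s: True, l: False, n: False}
  {n: True, s: True, l: True}


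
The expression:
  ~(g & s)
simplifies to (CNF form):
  ~g | ~s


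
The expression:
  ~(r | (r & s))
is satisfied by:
  {r: False}


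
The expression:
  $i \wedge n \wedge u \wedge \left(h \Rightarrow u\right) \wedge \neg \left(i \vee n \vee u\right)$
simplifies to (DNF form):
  $\text{False}$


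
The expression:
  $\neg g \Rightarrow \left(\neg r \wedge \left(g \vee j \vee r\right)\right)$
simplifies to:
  $g \vee \left(j \wedge \neg r\right)$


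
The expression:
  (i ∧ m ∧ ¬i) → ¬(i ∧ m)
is always true.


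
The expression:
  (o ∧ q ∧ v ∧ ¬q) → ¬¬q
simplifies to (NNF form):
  True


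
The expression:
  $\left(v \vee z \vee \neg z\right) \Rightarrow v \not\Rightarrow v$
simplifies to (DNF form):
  $\text{False}$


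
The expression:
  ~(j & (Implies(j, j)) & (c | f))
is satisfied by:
  {f: False, j: False, c: False}
  {c: True, f: False, j: False}
  {f: True, c: False, j: False}
  {c: True, f: True, j: False}
  {j: True, c: False, f: False}


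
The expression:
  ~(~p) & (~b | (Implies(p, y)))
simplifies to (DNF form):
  (p & y) | (p & ~b)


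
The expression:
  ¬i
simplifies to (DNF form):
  ¬i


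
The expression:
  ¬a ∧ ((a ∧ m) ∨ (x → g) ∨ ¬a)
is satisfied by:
  {a: False}


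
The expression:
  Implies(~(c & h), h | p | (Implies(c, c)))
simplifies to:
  True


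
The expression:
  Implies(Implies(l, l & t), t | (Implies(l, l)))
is always true.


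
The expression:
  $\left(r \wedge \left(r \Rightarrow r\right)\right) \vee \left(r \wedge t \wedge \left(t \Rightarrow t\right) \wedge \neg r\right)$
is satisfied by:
  {r: True}


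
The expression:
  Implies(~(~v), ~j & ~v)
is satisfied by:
  {v: False}


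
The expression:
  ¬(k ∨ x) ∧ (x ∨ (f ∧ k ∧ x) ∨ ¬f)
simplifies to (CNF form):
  ¬f ∧ ¬k ∧ ¬x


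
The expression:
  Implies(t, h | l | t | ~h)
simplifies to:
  True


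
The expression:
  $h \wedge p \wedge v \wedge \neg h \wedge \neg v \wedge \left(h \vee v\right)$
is never true.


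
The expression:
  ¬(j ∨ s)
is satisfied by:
  {j: False, s: False}


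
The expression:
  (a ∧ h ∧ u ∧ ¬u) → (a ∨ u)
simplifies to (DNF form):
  True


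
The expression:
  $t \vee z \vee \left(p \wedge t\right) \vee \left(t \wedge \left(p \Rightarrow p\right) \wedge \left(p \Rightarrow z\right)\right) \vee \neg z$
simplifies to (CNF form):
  $\text{True}$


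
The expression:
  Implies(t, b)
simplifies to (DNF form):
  b | ~t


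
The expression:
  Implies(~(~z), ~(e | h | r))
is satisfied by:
  {r: False, h: False, z: False, e: False}
  {e: True, r: False, h: False, z: False}
  {h: True, e: False, r: False, z: False}
  {e: True, h: True, r: False, z: False}
  {r: True, e: False, h: False, z: False}
  {e: True, r: True, h: False, z: False}
  {h: True, r: True, e: False, z: False}
  {e: True, h: True, r: True, z: False}
  {z: True, e: False, r: False, h: False}


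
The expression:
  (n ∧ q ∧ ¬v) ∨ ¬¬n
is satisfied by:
  {n: True}


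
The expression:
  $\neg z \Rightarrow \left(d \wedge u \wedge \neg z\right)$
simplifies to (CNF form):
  $\left(d \vee z\right) \wedge \left(u \vee z\right)$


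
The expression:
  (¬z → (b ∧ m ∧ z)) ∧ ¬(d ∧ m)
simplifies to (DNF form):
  (z ∧ ¬d) ∨ (z ∧ ¬m)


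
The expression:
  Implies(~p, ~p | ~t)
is always true.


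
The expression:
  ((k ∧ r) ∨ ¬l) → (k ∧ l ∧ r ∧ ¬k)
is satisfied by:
  {l: True, k: False, r: False}
  {r: True, l: True, k: False}
  {k: True, l: True, r: False}


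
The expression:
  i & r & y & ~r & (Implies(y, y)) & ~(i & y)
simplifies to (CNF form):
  False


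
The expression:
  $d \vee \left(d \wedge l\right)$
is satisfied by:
  {d: True}


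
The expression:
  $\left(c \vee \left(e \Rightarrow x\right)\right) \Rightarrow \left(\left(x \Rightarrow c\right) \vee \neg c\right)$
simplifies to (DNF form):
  $\text{True}$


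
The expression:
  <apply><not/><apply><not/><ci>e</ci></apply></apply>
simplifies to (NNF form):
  <ci>e</ci>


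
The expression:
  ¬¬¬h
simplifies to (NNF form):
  ¬h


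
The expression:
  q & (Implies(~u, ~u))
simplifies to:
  q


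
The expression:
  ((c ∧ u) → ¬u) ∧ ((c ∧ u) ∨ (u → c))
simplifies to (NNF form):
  ¬u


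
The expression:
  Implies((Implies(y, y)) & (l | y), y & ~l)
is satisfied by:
  {l: False}


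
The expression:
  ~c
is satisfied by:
  {c: False}


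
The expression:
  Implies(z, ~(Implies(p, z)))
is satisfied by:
  {z: False}


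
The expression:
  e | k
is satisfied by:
  {k: True, e: True}
  {k: True, e: False}
  {e: True, k: False}


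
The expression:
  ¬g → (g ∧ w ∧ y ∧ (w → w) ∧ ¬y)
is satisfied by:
  {g: True}


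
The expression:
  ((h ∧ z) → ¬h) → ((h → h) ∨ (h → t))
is always true.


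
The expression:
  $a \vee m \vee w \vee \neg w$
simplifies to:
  $\text{True}$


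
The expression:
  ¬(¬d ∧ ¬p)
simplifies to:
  d ∨ p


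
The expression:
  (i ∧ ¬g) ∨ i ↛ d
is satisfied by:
  {i: True, g: False, d: False}
  {i: True, d: True, g: False}
  {i: True, g: True, d: False}


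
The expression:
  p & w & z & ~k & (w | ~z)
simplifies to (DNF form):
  p & w & z & ~k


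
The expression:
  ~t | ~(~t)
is always true.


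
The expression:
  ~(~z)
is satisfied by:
  {z: True}


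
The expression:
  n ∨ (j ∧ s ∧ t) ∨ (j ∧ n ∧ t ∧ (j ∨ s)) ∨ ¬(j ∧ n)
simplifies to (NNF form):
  True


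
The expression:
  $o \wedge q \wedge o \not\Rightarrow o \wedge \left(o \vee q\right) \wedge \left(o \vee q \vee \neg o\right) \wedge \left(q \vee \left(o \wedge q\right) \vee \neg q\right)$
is never true.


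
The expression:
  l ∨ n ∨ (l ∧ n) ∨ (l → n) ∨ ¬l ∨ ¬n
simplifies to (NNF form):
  True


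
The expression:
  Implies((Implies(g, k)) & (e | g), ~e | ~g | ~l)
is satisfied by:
  {l: False, k: False, g: False, e: False}
  {e: True, l: False, k: False, g: False}
  {g: True, l: False, k: False, e: False}
  {e: True, g: True, l: False, k: False}
  {k: True, e: False, l: False, g: False}
  {e: True, k: True, l: False, g: False}
  {g: True, k: True, e: False, l: False}
  {e: True, g: True, k: True, l: False}
  {l: True, g: False, k: False, e: False}
  {e: True, l: True, g: False, k: False}
  {g: True, l: True, e: False, k: False}
  {e: True, g: True, l: True, k: False}
  {k: True, l: True, g: False, e: False}
  {e: True, k: True, l: True, g: False}
  {g: True, k: True, l: True, e: False}


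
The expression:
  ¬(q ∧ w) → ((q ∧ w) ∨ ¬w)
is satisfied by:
  {q: True, w: False}
  {w: False, q: False}
  {w: True, q: True}


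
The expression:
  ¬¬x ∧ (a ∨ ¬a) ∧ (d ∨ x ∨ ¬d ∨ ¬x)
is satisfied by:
  {x: True}


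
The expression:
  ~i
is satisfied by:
  {i: False}


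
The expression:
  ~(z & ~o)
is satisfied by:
  {o: True, z: False}
  {z: False, o: False}
  {z: True, o: True}


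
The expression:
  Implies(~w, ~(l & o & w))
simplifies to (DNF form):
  True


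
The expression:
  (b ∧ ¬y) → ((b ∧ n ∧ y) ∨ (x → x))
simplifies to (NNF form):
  True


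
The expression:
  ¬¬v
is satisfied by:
  {v: True}


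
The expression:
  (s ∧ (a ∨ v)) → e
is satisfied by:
  {e: True, a: False, s: False, v: False}
  {e: True, v: True, a: False, s: False}
  {e: True, a: True, s: False, v: False}
  {e: True, v: True, a: True, s: False}
  {v: False, a: False, s: False, e: False}
  {v: True, a: False, s: False, e: False}
  {a: True, v: False, s: False, e: False}
  {v: True, a: True, s: False, e: False}
  {s: True, e: True, v: False, a: False}
  {v: True, s: True, e: True, a: False}
  {s: True, e: True, a: True, v: False}
  {v: True, s: True, e: True, a: True}
  {s: True, e: False, a: False, v: False}


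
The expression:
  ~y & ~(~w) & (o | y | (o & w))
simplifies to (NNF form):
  o & w & ~y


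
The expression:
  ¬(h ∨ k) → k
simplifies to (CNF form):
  h ∨ k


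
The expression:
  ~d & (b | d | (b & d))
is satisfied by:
  {b: True, d: False}


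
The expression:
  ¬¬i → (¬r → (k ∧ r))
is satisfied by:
  {r: True, i: False}
  {i: False, r: False}
  {i: True, r: True}


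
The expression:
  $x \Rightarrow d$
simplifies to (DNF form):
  $d \vee \neg x$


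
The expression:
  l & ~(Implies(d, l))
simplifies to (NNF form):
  False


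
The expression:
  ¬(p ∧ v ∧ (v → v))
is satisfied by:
  {p: False, v: False}
  {v: True, p: False}
  {p: True, v: False}


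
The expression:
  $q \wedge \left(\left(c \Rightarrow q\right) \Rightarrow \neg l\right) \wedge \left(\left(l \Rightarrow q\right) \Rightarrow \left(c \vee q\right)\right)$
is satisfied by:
  {q: True, l: False}


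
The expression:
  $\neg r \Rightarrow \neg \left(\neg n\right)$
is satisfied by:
  {r: True, n: True}
  {r: True, n: False}
  {n: True, r: False}


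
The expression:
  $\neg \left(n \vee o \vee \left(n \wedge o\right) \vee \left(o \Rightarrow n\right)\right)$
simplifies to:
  $\text{False}$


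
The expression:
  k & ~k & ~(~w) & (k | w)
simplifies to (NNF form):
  False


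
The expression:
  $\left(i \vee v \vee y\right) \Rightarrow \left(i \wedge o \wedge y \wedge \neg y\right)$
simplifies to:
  $\neg i \wedge \neg v \wedge \neg y$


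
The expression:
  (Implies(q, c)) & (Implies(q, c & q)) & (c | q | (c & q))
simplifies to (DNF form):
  c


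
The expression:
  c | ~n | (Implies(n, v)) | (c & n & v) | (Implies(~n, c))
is always true.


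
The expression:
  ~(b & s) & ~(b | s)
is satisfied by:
  {b: False, s: False}


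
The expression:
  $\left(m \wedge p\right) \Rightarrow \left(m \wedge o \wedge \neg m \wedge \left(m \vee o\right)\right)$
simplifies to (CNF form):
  $\neg m \vee \neg p$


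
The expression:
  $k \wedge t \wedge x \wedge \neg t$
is never true.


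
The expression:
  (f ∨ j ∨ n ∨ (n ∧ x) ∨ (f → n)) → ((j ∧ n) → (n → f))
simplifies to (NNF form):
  f ∨ ¬j ∨ ¬n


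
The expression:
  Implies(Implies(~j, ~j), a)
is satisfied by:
  {a: True}


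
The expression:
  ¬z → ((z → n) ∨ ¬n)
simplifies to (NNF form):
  True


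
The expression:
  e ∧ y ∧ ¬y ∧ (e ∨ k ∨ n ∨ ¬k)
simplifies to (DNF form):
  False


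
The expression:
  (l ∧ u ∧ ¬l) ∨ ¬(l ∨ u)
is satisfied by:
  {u: False, l: False}


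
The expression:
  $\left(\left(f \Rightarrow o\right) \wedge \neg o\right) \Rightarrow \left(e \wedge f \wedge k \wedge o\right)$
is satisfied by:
  {o: True, f: True}
  {o: True, f: False}
  {f: True, o: False}


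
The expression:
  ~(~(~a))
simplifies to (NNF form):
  ~a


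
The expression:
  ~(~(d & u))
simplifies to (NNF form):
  d & u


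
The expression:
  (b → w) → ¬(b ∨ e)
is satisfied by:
  {e: False, w: False, b: False}
  {b: True, e: False, w: False}
  {w: True, e: False, b: False}
  {b: True, e: True, w: False}


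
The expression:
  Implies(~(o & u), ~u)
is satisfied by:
  {o: True, u: False}
  {u: False, o: False}
  {u: True, o: True}


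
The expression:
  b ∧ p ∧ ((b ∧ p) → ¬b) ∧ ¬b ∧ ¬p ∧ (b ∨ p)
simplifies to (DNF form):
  False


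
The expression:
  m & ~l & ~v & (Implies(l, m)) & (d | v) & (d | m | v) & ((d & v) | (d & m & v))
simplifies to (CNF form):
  False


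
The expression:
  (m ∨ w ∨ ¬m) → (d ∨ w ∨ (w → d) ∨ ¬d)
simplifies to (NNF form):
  True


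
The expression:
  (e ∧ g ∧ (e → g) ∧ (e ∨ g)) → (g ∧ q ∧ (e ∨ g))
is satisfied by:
  {q: True, g: False, e: False}
  {g: False, e: False, q: False}
  {q: True, e: True, g: False}
  {e: True, g: False, q: False}
  {q: True, g: True, e: False}
  {g: True, q: False, e: False}
  {q: True, e: True, g: True}


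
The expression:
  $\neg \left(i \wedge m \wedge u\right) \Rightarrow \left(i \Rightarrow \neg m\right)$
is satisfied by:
  {u: True, m: False, i: False}
  {m: False, i: False, u: False}
  {i: True, u: True, m: False}
  {i: True, m: False, u: False}
  {u: True, m: True, i: False}
  {m: True, u: False, i: False}
  {i: True, m: True, u: True}


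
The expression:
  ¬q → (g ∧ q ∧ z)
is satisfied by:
  {q: True}


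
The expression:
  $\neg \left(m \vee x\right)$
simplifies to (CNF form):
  $\neg m \wedge \neg x$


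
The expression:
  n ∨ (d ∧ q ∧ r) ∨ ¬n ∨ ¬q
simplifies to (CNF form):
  True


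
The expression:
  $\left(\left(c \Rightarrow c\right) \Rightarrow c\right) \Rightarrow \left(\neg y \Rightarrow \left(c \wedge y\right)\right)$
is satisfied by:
  {y: True, c: False}
  {c: False, y: False}
  {c: True, y: True}


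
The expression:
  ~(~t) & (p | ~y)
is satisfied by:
  {t: True, p: True, y: False}
  {t: True, p: False, y: False}
  {t: True, y: True, p: True}


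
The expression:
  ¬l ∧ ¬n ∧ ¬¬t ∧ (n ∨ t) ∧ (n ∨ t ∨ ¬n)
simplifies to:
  t ∧ ¬l ∧ ¬n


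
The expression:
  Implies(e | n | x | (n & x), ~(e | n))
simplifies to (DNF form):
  ~e & ~n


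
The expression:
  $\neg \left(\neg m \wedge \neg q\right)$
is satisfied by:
  {q: True, m: True}
  {q: True, m: False}
  {m: True, q: False}


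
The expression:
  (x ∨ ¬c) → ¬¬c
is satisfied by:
  {c: True}


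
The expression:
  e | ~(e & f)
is always true.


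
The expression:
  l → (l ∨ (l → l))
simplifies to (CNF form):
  True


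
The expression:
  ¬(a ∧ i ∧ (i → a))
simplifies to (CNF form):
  ¬a ∨ ¬i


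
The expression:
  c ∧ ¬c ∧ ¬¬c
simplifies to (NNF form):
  False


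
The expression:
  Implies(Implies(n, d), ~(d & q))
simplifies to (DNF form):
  ~d | ~q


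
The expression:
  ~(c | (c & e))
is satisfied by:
  {c: False}


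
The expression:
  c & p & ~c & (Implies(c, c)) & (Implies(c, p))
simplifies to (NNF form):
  False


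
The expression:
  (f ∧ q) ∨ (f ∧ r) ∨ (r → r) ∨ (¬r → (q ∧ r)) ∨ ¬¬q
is always true.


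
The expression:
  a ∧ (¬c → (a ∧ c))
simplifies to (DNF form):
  a ∧ c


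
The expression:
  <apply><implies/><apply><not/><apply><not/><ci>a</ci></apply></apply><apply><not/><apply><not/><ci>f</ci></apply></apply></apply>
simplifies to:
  <apply><or/><ci>f</ci><apply><not/><ci>a</ci></apply></apply>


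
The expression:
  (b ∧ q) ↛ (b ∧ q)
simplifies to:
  False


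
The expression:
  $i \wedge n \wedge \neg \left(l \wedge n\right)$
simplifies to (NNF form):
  $i \wedge n \wedge \neg l$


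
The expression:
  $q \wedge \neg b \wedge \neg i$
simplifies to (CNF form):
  $q \wedge \neg b \wedge \neg i$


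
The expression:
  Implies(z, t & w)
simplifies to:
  ~z | (t & w)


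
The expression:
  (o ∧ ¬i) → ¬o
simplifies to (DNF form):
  i ∨ ¬o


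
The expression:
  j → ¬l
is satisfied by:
  {l: False, j: False}
  {j: True, l: False}
  {l: True, j: False}


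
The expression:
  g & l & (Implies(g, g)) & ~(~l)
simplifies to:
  g & l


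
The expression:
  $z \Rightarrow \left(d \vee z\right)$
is always true.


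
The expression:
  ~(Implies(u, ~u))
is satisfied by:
  {u: True}


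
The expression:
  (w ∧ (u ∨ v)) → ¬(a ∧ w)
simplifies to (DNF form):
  (¬u ∧ ¬v) ∨ ¬a ∨ ¬w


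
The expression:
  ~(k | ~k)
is never true.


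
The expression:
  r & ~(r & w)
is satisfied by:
  {r: True, w: False}


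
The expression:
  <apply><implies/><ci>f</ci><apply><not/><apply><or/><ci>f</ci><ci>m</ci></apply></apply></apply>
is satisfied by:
  {f: False}


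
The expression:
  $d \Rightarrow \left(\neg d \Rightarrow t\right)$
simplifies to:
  $\text{True}$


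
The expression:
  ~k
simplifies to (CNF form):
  ~k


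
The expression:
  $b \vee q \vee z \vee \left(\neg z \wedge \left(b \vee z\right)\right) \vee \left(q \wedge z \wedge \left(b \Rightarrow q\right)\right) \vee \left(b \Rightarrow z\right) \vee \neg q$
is always true.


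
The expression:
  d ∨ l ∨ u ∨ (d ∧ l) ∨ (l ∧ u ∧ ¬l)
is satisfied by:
  {d: True, l: True, u: True}
  {d: True, l: True, u: False}
  {d: True, u: True, l: False}
  {d: True, u: False, l: False}
  {l: True, u: True, d: False}
  {l: True, u: False, d: False}
  {u: True, l: False, d: False}


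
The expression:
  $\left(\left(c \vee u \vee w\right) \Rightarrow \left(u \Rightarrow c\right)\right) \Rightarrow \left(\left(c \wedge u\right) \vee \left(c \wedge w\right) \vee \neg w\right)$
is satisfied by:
  {c: True, u: True, w: False}
  {c: True, w: False, u: False}
  {u: True, w: False, c: False}
  {u: False, w: False, c: False}
  {c: True, u: True, w: True}
  {c: True, w: True, u: False}
  {u: True, w: True, c: False}


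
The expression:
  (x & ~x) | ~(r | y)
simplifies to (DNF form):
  ~r & ~y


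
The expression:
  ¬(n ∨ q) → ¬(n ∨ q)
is always true.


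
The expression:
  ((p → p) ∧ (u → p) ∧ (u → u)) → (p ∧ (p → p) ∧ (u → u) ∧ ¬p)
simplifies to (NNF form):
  u ∧ ¬p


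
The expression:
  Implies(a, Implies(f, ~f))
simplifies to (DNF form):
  ~a | ~f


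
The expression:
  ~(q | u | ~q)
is never true.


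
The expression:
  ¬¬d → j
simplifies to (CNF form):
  j ∨ ¬d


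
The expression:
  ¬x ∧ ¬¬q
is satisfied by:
  {q: True, x: False}


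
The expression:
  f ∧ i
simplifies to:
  f ∧ i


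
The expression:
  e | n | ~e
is always true.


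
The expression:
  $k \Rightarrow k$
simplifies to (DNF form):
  $\text{True}$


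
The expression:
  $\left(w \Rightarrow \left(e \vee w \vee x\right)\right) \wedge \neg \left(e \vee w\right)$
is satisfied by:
  {e: False, w: False}


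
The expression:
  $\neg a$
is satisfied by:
  {a: False}


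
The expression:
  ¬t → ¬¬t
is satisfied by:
  {t: True}


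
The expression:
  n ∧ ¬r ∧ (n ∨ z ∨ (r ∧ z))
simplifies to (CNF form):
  n ∧ ¬r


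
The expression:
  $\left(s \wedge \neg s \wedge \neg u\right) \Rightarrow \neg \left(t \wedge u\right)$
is always true.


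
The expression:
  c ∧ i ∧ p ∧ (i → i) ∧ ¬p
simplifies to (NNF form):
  False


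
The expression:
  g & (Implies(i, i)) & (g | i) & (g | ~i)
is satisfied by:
  {g: True}


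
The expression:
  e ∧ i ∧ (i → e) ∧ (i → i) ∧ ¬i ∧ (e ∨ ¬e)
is never true.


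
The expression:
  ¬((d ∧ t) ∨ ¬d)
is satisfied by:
  {d: True, t: False}


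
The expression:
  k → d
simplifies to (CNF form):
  d ∨ ¬k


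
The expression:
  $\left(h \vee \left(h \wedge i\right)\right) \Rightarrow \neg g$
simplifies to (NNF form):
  $\neg g \vee \neg h$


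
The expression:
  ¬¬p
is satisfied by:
  {p: True}


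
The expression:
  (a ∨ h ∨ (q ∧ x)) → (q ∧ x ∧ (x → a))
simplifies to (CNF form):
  (a ∨ ¬h) ∧ (q ∨ ¬a) ∧ (x ∨ ¬a) ∧ (a ∨ ¬q ∨ ¬x)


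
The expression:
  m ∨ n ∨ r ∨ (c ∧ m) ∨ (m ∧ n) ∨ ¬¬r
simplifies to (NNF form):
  m ∨ n ∨ r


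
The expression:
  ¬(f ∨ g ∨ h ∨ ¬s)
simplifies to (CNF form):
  s ∧ ¬f ∧ ¬g ∧ ¬h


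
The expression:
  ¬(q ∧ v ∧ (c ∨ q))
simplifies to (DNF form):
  ¬q ∨ ¬v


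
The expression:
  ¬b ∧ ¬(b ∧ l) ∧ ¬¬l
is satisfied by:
  {l: True, b: False}


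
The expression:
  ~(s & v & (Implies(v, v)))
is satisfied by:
  {s: False, v: False}
  {v: True, s: False}
  {s: True, v: False}


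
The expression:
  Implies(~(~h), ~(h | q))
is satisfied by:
  {h: False}


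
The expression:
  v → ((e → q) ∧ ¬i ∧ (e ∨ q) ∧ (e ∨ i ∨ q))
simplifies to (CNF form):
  (q ∨ ¬v) ∧ (¬i ∨ ¬v)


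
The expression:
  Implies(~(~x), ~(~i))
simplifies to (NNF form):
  i | ~x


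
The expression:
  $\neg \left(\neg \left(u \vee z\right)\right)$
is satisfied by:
  {z: True, u: True}
  {z: True, u: False}
  {u: True, z: False}


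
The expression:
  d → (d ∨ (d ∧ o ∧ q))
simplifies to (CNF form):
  True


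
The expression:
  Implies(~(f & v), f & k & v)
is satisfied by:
  {f: True, v: True}


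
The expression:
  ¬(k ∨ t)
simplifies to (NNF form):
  ¬k ∧ ¬t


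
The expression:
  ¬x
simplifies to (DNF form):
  ¬x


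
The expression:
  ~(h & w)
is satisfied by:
  {w: False, h: False}
  {h: True, w: False}
  {w: True, h: False}


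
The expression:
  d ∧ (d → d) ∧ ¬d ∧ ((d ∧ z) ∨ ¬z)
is never true.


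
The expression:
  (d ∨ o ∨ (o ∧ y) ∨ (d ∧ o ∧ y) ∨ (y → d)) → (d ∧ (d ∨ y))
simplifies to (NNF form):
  d ∨ (y ∧ ¬o)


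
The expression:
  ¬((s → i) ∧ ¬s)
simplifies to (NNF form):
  s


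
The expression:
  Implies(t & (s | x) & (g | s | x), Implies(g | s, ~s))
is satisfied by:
  {s: False, t: False}
  {t: True, s: False}
  {s: True, t: False}


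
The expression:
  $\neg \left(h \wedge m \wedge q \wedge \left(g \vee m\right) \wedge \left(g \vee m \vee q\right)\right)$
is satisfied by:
  {h: False, m: False, q: False}
  {q: True, h: False, m: False}
  {m: True, h: False, q: False}
  {q: True, m: True, h: False}
  {h: True, q: False, m: False}
  {q: True, h: True, m: False}
  {m: True, h: True, q: False}


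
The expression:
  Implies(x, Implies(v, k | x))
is always true.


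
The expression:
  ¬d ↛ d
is always true.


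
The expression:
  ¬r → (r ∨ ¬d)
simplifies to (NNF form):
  r ∨ ¬d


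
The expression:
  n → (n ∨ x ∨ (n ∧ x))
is always true.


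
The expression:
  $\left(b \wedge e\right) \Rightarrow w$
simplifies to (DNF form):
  $w \vee \neg b \vee \neg e$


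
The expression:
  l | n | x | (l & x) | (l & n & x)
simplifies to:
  l | n | x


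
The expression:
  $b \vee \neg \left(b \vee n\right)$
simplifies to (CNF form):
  $b \vee \neg n$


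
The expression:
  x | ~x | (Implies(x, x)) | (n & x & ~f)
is always true.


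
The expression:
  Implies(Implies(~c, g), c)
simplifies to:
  c | ~g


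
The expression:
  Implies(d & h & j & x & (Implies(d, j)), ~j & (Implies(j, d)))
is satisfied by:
  {h: False, d: False, x: False, j: False}
  {j: True, h: False, d: False, x: False}
  {x: True, h: False, d: False, j: False}
  {j: True, x: True, h: False, d: False}
  {d: True, j: False, h: False, x: False}
  {j: True, d: True, h: False, x: False}
  {x: True, d: True, j: False, h: False}
  {j: True, x: True, d: True, h: False}
  {h: True, x: False, d: False, j: False}
  {j: True, h: True, x: False, d: False}
  {x: True, h: True, j: False, d: False}
  {j: True, x: True, h: True, d: False}
  {d: True, h: True, x: False, j: False}
  {j: True, d: True, h: True, x: False}
  {x: True, d: True, h: True, j: False}


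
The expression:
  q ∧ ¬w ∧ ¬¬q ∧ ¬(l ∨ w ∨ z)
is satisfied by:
  {q: True, w: False, l: False, z: False}


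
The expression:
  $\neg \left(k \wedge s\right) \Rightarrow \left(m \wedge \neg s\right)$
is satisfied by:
  {m: True, k: True, s: False}
  {m: True, k: False, s: False}
  {m: True, s: True, k: True}
  {s: True, k: True, m: False}


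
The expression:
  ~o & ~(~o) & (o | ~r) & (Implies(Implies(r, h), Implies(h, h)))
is never true.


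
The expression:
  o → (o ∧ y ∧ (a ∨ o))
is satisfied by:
  {y: True, o: False}
  {o: False, y: False}
  {o: True, y: True}


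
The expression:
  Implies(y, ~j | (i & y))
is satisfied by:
  {i: True, y: False, j: False}
  {y: False, j: False, i: False}
  {i: True, j: True, y: False}
  {j: True, y: False, i: False}
  {i: True, y: True, j: False}
  {y: True, i: False, j: False}
  {i: True, j: True, y: True}


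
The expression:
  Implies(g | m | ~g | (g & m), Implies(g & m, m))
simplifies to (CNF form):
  True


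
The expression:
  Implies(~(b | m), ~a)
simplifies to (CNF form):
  b | m | ~a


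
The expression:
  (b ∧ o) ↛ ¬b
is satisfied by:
  {b: True, o: True}


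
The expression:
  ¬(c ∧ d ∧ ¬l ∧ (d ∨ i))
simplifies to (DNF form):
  l ∨ ¬c ∨ ¬d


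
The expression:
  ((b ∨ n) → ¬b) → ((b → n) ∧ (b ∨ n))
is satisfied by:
  {n: True, b: True}
  {n: True, b: False}
  {b: True, n: False}


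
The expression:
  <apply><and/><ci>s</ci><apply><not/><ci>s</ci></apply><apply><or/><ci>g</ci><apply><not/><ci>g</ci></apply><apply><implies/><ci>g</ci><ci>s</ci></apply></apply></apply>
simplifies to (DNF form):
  <false/>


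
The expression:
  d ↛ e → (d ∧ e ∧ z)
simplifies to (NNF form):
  e ∨ ¬d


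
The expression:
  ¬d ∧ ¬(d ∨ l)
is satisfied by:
  {d: False, l: False}


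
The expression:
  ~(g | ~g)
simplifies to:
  False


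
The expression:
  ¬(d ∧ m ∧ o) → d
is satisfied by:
  {d: True}


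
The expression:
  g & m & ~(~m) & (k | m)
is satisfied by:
  {m: True, g: True}


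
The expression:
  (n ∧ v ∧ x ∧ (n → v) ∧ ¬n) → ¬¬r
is always true.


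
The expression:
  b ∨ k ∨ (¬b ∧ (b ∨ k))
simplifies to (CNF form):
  b ∨ k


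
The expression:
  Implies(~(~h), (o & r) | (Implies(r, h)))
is always true.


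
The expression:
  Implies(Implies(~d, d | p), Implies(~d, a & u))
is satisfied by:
  {a: True, d: True, u: True, p: False}
  {a: True, d: True, u: False, p: False}
  {d: True, u: True, p: False, a: False}
  {d: True, u: False, p: False, a: False}
  {a: True, u: True, p: False, d: False}
  {a: True, u: False, p: False, d: False}
  {u: True, a: False, p: False, d: False}
  {u: False, a: False, p: False, d: False}
  {a: True, d: True, p: True, u: True}
  {a: True, d: True, p: True, u: False}
  {d: True, p: True, u: True, a: False}
  {d: True, p: True, u: False, a: False}
  {a: True, p: True, u: True, d: False}


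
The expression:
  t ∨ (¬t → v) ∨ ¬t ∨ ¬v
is always true.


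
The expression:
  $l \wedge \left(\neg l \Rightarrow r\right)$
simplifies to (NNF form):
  $l$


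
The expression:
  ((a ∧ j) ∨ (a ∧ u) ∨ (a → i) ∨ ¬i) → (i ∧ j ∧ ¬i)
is never true.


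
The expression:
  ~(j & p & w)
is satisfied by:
  {w: False, p: False, j: False}
  {j: True, w: False, p: False}
  {p: True, w: False, j: False}
  {j: True, p: True, w: False}
  {w: True, j: False, p: False}
  {j: True, w: True, p: False}
  {p: True, w: True, j: False}


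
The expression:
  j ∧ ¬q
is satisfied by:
  {j: True, q: False}


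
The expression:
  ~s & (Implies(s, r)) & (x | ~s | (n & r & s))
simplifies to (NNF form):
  ~s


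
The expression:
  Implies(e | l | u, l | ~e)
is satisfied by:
  {l: True, e: False}
  {e: False, l: False}
  {e: True, l: True}


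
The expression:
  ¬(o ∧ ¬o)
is always true.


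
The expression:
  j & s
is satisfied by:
  {j: True, s: True}


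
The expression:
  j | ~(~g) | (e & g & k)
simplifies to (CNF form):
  g | j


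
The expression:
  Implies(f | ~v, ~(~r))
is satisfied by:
  {r: True, v: True, f: False}
  {r: True, v: False, f: False}
  {f: True, r: True, v: True}
  {f: True, r: True, v: False}
  {v: True, f: False, r: False}


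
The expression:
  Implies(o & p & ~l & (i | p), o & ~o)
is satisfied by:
  {l: True, p: False, o: False}
  {p: False, o: False, l: False}
  {o: True, l: True, p: False}
  {o: True, p: False, l: False}
  {l: True, p: True, o: False}
  {p: True, l: False, o: False}
  {o: True, p: True, l: True}


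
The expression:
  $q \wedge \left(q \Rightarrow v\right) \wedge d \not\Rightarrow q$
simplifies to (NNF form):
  $\text{False}$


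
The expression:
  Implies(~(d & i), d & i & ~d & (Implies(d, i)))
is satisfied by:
  {i: True, d: True}


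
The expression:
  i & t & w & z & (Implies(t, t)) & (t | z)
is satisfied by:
  {t: True, i: True, w: True, z: True}


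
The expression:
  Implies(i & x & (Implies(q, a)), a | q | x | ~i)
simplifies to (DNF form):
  True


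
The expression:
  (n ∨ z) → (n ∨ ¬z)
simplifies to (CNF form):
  n ∨ ¬z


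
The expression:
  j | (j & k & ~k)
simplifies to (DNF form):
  j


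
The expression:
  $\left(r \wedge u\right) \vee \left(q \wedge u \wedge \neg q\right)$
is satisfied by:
  {r: True, u: True}


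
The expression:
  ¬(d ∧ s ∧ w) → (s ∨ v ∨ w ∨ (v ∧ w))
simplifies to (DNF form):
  s ∨ v ∨ w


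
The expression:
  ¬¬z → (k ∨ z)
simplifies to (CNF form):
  True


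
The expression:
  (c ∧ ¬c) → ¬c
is always true.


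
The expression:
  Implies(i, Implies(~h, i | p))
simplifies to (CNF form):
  True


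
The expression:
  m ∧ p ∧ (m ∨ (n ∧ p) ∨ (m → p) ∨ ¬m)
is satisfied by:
  {m: True, p: True}


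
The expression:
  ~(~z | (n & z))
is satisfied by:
  {z: True, n: False}


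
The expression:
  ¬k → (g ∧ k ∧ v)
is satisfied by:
  {k: True}


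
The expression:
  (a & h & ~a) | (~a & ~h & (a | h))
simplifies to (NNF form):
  False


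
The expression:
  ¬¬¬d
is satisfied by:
  {d: False}


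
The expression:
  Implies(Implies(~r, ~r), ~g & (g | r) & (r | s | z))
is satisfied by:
  {r: True, g: False}


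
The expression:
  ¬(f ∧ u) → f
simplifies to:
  f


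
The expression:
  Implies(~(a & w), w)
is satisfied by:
  {w: True}


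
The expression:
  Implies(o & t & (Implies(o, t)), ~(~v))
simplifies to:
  v | ~o | ~t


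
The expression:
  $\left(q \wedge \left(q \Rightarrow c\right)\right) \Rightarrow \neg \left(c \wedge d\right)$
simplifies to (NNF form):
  $\neg c \vee \neg d \vee \neg q$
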